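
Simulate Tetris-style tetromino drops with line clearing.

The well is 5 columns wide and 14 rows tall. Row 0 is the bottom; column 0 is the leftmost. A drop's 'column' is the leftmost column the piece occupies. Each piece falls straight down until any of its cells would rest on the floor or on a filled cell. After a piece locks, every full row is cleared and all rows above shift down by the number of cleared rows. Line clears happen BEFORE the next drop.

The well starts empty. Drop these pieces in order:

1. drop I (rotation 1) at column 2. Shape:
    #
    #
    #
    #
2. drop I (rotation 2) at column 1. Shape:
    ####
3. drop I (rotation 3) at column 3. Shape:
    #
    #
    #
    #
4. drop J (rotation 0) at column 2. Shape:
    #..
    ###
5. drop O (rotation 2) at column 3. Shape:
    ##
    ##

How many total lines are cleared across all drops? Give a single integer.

Answer: 0

Derivation:
Drop 1: I rot1 at col 2 lands with bottom-row=0; cleared 0 line(s) (total 0); column heights now [0 0 4 0 0], max=4
Drop 2: I rot2 at col 1 lands with bottom-row=4; cleared 0 line(s) (total 0); column heights now [0 5 5 5 5], max=5
Drop 3: I rot3 at col 3 lands with bottom-row=5; cleared 0 line(s) (total 0); column heights now [0 5 5 9 5], max=9
Drop 4: J rot0 at col 2 lands with bottom-row=9; cleared 0 line(s) (total 0); column heights now [0 5 11 10 10], max=11
Drop 5: O rot2 at col 3 lands with bottom-row=10; cleared 0 line(s) (total 0); column heights now [0 5 11 12 12], max=12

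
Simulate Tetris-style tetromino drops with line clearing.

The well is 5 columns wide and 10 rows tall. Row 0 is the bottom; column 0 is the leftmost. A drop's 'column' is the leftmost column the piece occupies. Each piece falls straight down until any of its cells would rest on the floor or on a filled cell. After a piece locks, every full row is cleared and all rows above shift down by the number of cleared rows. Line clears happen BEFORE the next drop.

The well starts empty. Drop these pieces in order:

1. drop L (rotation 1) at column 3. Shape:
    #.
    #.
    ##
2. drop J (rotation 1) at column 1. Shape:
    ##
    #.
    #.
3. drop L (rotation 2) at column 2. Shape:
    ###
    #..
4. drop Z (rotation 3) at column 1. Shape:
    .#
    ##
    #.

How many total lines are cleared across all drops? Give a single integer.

Answer: 0

Derivation:
Drop 1: L rot1 at col 3 lands with bottom-row=0; cleared 0 line(s) (total 0); column heights now [0 0 0 3 1], max=3
Drop 2: J rot1 at col 1 lands with bottom-row=0; cleared 0 line(s) (total 0); column heights now [0 3 3 3 1], max=3
Drop 3: L rot2 at col 2 lands with bottom-row=3; cleared 0 line(s) (total 0); column heights now [0 3 5 5 5], max=5
Drop 4: Z rot3 at col 1 lands with bottom-row=4; cleared 0 line(s) (total 0); column heights now [0 6 7 5 5], max=7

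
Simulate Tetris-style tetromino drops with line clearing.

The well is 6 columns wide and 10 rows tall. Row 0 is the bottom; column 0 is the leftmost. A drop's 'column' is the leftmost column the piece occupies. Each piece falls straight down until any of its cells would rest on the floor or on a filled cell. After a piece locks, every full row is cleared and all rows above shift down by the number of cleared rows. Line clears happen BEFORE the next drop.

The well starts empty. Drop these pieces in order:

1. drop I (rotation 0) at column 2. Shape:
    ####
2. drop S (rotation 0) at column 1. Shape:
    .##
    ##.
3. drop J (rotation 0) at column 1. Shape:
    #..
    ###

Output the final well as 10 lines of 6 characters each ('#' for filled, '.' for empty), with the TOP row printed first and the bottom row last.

Drop 1: I rot0 at col 2 lands with bottom-row=0; cleared 0 line(s) (total 0); column heights now [0 0 1 1 1 1], max=1
Drop 2: S rot0 at col 1 lands with bottom-row=1; cleared 0 line(s) (total 0); column heights now [0 2 3 3 1 1], max=3
Drop 3: J rot0 at col 1 lands with bottom-row=3; cleared 0 line(s) (total 0); column heights now [0 5 4 4 1 1], max=5

Answer: ......
......
......
......
......
.#....
.###..
..##..
.##...
..####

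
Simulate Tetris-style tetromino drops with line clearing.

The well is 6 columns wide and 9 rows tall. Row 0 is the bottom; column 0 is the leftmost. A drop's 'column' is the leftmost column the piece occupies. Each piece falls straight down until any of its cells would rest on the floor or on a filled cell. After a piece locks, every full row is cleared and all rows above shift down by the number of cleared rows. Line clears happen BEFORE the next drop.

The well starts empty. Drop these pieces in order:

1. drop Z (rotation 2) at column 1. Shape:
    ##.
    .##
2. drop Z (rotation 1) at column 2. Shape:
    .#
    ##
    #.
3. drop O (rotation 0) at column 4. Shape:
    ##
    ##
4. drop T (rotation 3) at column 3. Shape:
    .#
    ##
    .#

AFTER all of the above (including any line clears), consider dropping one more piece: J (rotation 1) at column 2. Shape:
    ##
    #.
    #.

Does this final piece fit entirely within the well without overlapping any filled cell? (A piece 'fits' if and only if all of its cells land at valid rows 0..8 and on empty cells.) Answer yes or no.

Answer: yes

Derivation:
Drop 1: Z rot2 at col 1 lands with bottom-row=0; cleared 0 line(s) (total 0); column heights now [0 2 2 1 0 0], max=2
Drop 2: Z rot1 at col 2 lands with bottom-row=2; cleared 0 line(s) (total 0); column heights now [0 2 4 5 0 0], max=5
Drop 3: O rot0 at col 4 lands with bottom-row=0; cleared 0 line(s) (total 0); column heights now [0 2 4 5 2 2], max=5
Drop 4: T rot3 at col 3 lands with bottom-row=4; cleared 0 line(s) (total 0); column heights now [0 2 4 6 7 2], max=7
Test piece J rot1 at col 2 (width 2): heights before test = [0 2 4 6 7 2]; fits = True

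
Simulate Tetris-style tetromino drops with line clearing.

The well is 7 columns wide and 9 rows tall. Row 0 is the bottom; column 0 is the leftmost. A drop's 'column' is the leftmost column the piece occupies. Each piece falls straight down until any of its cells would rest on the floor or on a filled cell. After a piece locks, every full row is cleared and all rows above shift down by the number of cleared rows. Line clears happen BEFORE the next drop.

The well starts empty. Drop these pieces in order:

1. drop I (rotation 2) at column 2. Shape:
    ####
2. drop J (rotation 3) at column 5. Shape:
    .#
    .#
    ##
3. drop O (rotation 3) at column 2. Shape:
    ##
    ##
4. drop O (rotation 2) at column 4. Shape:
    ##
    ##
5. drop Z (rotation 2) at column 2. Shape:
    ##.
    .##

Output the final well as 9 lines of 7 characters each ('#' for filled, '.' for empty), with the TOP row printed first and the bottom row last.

Drop 1: I rot2 at col 2 lands with bottom-row=0; cleared 0 line(s) (total 0); column heights now [0 0 1 1 1 1 0], max=1
Drop 2: J rot3 at col 5 lands with bottom-row=1; cleared 0 line(s) (total 0); column heights now [0 0 1 1 1 2 4], max=4
Drop 3: O rot3 at col 2 lands with bottom-row=1; cleared 0 line(s) (total 0); column heights now [0 0 3 3 1 2 4], max=4
Drop 4: O rot2 at col 4 lands with bottom-row=2; cleared 0 line(s) (total 0); column heights now [0 0 3 3 4 4 4], max=4
Drop 5: Z rot2 at col 2 lands with bottom-row=4; cleared 0 line(s) (total 0); column heights now [0 0 6 6 5 4 4], max=6

Answer: .......
.......
.......
..##...
...##..
....###
..#####
..##.##
..####.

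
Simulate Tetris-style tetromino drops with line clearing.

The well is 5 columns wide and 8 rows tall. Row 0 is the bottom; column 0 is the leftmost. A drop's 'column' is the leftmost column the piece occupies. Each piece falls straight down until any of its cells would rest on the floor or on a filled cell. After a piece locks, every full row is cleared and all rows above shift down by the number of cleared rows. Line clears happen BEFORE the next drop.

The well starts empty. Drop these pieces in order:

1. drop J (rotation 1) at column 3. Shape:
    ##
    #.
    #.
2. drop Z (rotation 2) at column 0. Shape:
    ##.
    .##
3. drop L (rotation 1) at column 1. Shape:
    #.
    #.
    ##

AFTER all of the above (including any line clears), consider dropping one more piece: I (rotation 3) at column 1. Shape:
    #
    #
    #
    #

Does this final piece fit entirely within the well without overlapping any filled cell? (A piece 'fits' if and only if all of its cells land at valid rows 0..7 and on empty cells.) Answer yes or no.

Drop 1: J rot1 at col 3 lands with bottom-row=0; cleared 0 line(s) (total 0); column heights now [0 0 0 3 3], max=3
Drop 2: Z rot2 at col 0 lands with bottom-row=0; cleared 0 line(s) (total 0); column heights now [2 2 1 3 3], max=3
Drop 3: L rot1 at col 1 lands with bottom-row=2; cleared 0 line(s) (total 0); column heights now [2 5 3 3 3], max=5
Test piece I rot3 at col 1 (width 1): heights before test = [2 5 3 3 3]; fits = False

Answer: no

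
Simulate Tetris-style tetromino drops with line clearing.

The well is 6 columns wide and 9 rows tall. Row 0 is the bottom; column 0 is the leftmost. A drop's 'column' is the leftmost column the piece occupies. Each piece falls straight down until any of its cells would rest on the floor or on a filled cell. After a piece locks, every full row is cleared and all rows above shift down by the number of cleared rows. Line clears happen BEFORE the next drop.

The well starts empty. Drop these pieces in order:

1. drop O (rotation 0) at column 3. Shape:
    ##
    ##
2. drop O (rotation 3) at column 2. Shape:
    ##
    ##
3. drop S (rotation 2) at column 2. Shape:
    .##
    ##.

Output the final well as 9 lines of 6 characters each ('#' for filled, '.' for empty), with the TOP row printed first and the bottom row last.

Drop 1: O rot0 at col 3 lands with bottom-row=0; cleared 0 line(s) (total 0); column heights now [0 0 0 2 2 0], max=2
Drop 2: O rot3 at col 2 lands with bottom-row=2; cleared 0 line(s) (total 0); column heights now [0 0 4 4 2 0], max=4
Drop 3: S rot2 at col 2 lands with bottom-row=4; cleared 0 line(s) (total 0); column heights now [0 0 5 6 6 0], max=6

Answer: ......
......
......
...##.
..##..
..##..
..##..
...##.
...##.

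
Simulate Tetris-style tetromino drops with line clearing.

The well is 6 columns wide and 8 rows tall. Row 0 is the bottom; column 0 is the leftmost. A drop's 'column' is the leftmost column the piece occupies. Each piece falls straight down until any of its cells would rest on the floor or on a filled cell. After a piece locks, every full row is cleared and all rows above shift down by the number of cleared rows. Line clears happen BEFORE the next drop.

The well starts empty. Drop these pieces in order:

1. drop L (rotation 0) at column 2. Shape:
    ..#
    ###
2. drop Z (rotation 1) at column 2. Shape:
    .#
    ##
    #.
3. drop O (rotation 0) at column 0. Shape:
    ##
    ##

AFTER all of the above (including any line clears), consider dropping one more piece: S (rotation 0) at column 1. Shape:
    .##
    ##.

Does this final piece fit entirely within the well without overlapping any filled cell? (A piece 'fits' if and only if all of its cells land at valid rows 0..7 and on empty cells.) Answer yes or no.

Answer: yes

Derivation:
Drop 1: L rot0 at col 2 lands with bottom-row=0; cleared 0 line(s) (total 0); column heights now [0 0 1 1 2 0], max=2
Drop 2: Z rot1 at col 2 lands with bottom-row=1; cleared 0 line(s) (total 0); column heights now [0 0 3 4 2 0], max=4
Drop 3: O rot0 at col 0 lands with bottom-row=0; cleared 0 line(s) (total 0); column heights now [2 2 3 4 2 0], max=4
Test piece S rot0 at col 1 (width 3): heights before test = [2 2 3 4 2 0]; fits = True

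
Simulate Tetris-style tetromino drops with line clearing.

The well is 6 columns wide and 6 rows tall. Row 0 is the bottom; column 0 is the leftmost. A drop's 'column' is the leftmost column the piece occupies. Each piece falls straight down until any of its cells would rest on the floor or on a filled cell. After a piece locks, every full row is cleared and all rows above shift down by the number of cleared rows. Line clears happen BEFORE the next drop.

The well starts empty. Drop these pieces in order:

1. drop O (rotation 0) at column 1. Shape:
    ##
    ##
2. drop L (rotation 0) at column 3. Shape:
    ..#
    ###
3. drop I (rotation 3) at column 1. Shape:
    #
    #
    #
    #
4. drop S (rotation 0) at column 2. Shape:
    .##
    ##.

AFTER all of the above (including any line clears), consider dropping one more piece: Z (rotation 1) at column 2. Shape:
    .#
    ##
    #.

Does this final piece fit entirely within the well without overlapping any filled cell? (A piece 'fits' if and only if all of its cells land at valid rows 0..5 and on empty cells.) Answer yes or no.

Drop 1: O rot0 at col 1 lands with bottom-row=0; cleared 0 line(s) (total 0); column heights now [0 2 2 0 0 0], max=2
Drop 2: L rot0 at col 3 lands with bottom-row=0; cleared 0 line(s) (total 0); column heights now [0 2 2 1 1 2], max=2
Drop 3: I rot3 at col 1 lands with bottom-row=2; cleared 0 line(s) (total 0); column heights now [0 6 2 1 1 2], max=6
Drop 4: S rot0 at col 2 lands with bottom-row=2; cleared 0 line(s) (total 0); column heights now [0 6 3 4 4 2], max=6
Test piece Z rot1 at col 2 (width 2): heights before test = [0 6 3 4 4 2]; fits = True

Answer: yes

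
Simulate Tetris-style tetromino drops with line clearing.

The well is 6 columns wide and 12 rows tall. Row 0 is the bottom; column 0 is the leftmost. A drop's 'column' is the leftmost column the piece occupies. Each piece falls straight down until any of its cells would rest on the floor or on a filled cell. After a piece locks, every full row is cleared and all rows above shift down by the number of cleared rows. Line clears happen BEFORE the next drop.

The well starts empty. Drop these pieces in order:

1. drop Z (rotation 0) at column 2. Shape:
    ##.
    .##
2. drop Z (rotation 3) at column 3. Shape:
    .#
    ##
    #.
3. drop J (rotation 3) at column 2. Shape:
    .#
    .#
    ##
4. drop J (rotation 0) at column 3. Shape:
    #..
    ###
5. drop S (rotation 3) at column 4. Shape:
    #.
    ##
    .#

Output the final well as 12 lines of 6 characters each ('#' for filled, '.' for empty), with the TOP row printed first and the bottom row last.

Drop 1: Z rot0 at col 2 lands with bottom-row=0; cleared 0 line(s) (total 0); column heights now [0 0 2 2 1 0], max=2
Drop 2: Z rot3 at col 3 lands with bottom-row=2; cleared 0 line(s) (total 0); column heights now [0 0 2 4 5 0], max=5
Drop 3: J rot3 at col 2 lands with bottom-row=4; cleared 0 line(s) (total 0); column heights now [0 0 5 7 5 0], max=7
Drop 4: J rot0 at col 3 lands with bottom-row=7; cleared 0 line(s) (total 0); column heights now [0 0 5 9 8 8], max=9
Drop 5: S rot3 at col 4 lands with bottom-row=8; cleared 0 line(s) (total 0); column heights now [0 0 5 9 11 10], max=11

Answer: ......
....#.
....##
...#.#
...###
...#..
...#..
..###.
...##.
...#..
..##..
...##.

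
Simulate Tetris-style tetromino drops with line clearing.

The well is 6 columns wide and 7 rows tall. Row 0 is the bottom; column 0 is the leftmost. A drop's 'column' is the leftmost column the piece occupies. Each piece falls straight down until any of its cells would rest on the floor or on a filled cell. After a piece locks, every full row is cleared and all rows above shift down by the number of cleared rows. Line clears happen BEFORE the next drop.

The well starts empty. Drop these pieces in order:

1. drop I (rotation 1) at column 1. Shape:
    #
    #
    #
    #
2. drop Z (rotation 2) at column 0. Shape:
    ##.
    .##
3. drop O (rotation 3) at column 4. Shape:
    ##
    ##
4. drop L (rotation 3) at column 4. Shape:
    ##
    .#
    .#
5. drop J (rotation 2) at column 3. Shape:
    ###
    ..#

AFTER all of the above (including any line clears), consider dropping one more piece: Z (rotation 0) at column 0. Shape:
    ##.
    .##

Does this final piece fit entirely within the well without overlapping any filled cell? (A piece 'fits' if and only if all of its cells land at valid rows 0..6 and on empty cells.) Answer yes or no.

Drop 1: I rot1 at col 1 lands with bottom-row=0; cleared 0 line(s) (total 0); column heights now [0 4 0 0 0 0], max=4
Drop 2: Z rot2 at col 0 lands with bottom-row=4; cleared 0 line(s) (total 0); column heights now [6 6 5 0 0 0], max=6
Drop 3: O rot3 at col 4 lands with bottom-row=0; cleared 0 line(s) (total 0); column heights now [6 6 5 0 2 2], max=6
Drop 4: L rot3 at col 4 lands with bottom-row=2; cleared 0 line(s) (total 0); column heights now [6 6 5 0 5 5], max=6
Drop 5: J rot2 at col 3 lands with bottom-row=5; cleared 0 line(s) (total 0); column heights now [6 6 5 7 7 7], max=7
Test piece Z rot0 at col 0 (width 3): heights before test = [6 6 5 7 7 7]; fits = False

Answer: no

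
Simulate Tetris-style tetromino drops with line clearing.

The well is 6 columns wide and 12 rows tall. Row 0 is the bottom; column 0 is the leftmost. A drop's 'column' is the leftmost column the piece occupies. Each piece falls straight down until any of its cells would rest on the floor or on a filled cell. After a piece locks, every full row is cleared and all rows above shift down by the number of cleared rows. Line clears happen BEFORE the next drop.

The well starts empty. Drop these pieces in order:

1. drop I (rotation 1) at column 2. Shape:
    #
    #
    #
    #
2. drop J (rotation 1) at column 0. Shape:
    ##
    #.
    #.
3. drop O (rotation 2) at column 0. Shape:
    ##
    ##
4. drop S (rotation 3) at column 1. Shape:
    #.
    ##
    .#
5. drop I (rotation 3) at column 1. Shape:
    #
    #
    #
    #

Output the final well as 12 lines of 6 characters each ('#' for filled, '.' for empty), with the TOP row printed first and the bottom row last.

Answer: ......
.#....
.#....
.#....
.#....
.#....
.##...
###...
###...
###...
#.#...
#.#...

Derivation:
Drop 1: I rot1 at col 2 lands with bottom-row=0; cleared 0 line(s) (total 0); column heights now [0 0 4 0 0 0], max=4
Drop 2: J rot1 at col 0 lands with bottom-row=0; cleared 0 line(s) (total 0); column heights now [3 3 4 0 0 0], max=4
Drop 3: O rot2 at col 0 lands with bottom-row=3; cleared 0 line(s) (total 0); column heights now [5 5 4 0 0 0], max=5
Drop 4: S rot3 at col 1 lands with bottom-row=4; cleared 0 line(s) (total 0); column heights now [5 7 6 0 0 0], max=7
Drop 5: I rot3 at col 1 lands with bottom-row=7; cleared 0 line(s) (total 0); column heights now [5 11 6 0 0 0], max=11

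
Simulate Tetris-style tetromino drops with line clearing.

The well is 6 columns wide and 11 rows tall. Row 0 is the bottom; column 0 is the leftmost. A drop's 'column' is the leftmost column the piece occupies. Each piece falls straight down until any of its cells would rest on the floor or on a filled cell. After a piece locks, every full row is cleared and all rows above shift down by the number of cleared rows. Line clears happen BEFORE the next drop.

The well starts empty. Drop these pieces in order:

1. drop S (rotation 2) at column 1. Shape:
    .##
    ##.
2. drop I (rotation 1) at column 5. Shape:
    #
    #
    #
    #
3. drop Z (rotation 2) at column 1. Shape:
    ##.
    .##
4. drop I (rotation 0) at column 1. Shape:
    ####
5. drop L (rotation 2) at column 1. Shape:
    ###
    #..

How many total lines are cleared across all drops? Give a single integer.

Drop 1: S rot2 at col 1 lands with bottom-row=0; cleared 0 line(s) (total 0); column heights now [0 1 2 2 0 0], max=2
Drop 2: I rot1 at col 5 lands with bottom-row=0; cleared 0 line(s) (total 0); column heights now [0 1 2 2 0 4], max=4
Drop 3: Z rot2 at col 1 lands with bottom-row=2; cleared 0 line(s) (total 0); column heights now [0 4 4 3 0 4], max=4
Drop 4: I rot0 at col 1 lands with bottom-row=4; cleared 0 line(s) (total 0); column heights now [0 5 5 5 5 4], max=5
Drop 5: L rot2 at col 1 lands with bottom-row=5; cleared 0 line(s) (total 0); column heights now [0 7 7 7 5 4], max=7

Answer: 0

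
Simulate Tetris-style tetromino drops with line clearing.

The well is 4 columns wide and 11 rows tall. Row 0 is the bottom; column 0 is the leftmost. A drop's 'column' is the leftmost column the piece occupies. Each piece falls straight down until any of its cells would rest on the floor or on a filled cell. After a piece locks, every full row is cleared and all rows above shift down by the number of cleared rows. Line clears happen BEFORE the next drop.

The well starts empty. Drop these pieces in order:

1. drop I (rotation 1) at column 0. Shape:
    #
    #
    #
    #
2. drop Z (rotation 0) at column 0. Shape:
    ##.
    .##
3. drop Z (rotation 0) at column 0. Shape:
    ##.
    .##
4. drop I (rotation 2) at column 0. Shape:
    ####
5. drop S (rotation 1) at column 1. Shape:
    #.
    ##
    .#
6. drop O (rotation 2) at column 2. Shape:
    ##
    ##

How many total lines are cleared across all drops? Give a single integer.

Answer: 1

Derivation:
Drop 1: I rot1 at col 0 lands with bottom-row=0; cleared 0 line(s) (total 0); column heights now [4 0 0 0], max=4
Drop 2: Z rot0 at col 0 lands with bottom-row=3; cleared 0 line(s) (total 0); column heights now [5 5 4 0], max=5
Drop 3: Z rot0 at col 0 lands with bottom-row=5; cleared 0 line(s) (total 0); column heights now [7 7 6 0], max=7
Drop 4: I rot2 at col 0 lands with bottom-row=7; cleared 1 line(s) (total 1); column heights now [7 7 6 0], max=7
Drop 5: S rot1 at col 1 lands with bottom-row=6; cleared 0 line(s) (total 1); column heights now [7 9 8 0], max=9
Drop 6: O rot2 at col 2 lands with bottom-row=8; cleared 0 line(s) (total 1); column heights now [7 9 10 10], max=10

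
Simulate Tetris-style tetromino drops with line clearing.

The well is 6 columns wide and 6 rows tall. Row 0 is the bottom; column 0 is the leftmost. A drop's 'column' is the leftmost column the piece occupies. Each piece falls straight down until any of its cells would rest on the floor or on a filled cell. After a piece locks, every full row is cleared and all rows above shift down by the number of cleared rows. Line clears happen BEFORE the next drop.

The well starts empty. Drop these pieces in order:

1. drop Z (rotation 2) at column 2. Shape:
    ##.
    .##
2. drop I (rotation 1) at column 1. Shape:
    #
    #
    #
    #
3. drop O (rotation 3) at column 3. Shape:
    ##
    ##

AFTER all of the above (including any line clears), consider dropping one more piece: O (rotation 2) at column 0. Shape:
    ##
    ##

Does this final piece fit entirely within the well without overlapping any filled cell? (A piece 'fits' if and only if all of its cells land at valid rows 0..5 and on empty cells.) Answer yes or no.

Answer: yes

Derivation:
Drop 1: Z rot2 at col 2 lands with bottom-row=0; cleared 0 line(s) (total 0); column heights now [0 0 2 2 1 0], max=2
Drop 2: I rot1 at col 1 lands with bottom-row=0; cleared 0 line(s) (total 0); column heights now [0 4 2 2 1 0], max=4
Drop 3: O rot3 at col 3 lands with bottom-row=2; cleared 0 line(s) (total 0); column heights now [0 4 2 4 4 0], max=4
Test piece O rot2 at col 0 (width 2): heights before test = [0 4 2 4 4 0]; fits = True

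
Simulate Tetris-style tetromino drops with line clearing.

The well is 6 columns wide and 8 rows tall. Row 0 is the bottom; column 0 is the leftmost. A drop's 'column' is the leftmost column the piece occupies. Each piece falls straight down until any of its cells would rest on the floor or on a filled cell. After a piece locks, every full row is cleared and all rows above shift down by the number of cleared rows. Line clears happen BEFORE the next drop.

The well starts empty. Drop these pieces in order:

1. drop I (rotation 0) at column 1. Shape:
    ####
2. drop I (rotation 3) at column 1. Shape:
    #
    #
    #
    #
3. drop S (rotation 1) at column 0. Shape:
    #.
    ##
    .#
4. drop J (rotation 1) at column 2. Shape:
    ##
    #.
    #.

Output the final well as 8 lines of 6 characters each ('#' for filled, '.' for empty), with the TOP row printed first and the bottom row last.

Answer: #.....
##....
.#....
.#....
.###..
.##...
.##...
.####.

Derivation:
Drop 1: I rot0 at col 1 lands with bottom-row=0; cleared 0 line(s) (total 0); column heights now [0 1 1 1 1 0], max=1
Drop 2: I rot3 at col 1 lands with bottom-row=1; cleared 0 line(s) (total 0); column heights now [0 5 1 1 1 0], max=5
Drop 3: S rot1 at col 0 lands with bottom-row=5; cleared 0 line(s) (total 0); column heights now [8 7 1 1 1 0], max=8
Drop 4: J rot1 at col 2 lands with bottom-row=1; cleared 0 line(s) (total 0); column heights now [8 7 4 4 1 0], max=8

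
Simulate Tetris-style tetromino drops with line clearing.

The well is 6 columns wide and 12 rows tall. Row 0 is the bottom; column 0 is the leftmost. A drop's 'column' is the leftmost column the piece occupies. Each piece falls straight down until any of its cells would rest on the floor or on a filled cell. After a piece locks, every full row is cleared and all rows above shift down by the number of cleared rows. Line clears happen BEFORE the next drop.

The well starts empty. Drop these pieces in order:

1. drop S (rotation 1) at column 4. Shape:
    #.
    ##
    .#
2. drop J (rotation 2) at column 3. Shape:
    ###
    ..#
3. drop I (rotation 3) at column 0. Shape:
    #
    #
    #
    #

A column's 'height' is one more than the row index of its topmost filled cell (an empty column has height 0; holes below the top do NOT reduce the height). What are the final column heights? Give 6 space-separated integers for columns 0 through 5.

Answer: 4 0 0 4 4 4

Derivation:
Drop 1: S rot1 at col 4 lands with bottom-row=0; cleared 0 line(s) (total 0); column heights now [0 0 0 0 3 2], max=3
Drop 2: J rot2 at col 3 lands with bottom-row=2; cleared 0 line(s) (total 0); column heights now [0 0 0 4 4 4], max=4
Drop 3: I rot3 at col 0 lands with bottom-row=0; cleared 0 line(s) (total 0); column heights now [4 0 0 4 4 4], max=4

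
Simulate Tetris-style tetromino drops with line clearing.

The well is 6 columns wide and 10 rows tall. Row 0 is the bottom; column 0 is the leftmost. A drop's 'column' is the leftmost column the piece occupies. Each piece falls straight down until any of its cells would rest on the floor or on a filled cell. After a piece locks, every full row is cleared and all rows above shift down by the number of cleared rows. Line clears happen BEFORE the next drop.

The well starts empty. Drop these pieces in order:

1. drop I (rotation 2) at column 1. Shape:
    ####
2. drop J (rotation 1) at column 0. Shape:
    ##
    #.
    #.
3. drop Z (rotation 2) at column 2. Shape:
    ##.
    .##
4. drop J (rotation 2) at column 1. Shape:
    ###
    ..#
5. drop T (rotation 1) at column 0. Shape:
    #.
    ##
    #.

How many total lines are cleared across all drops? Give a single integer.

Answer: 0

Derivation:
Drop 1: I rot2 at col 1 lands with bottom-row=0; cleared 0 line(s) (total 0); column heights now [0 1 1 1 1 0], max=1
Drop 2: J rot1 at col 0 lands with bottom-row=0; cleared 0 line(s) (total 0); column heights now [3 3 1 1 1 0], max=3
Drop 3: Z rot2 at col 2 lands with bottom-row=1; cleared 0 line(s) (total 0); column heights now [3 3 3 3 2 0], max=3
Drop 4: J rot2 at col 1 lands with bottom-row=3; cleared 0 line(s) (total 0); column heights now [3 5 5 5 2 0], max=5
Drop 5: T rot1 at col 0 lands with bottom-row=4; cleared 0 line(s) (total 0); column heights now [7 6 5 5 2 0], max=7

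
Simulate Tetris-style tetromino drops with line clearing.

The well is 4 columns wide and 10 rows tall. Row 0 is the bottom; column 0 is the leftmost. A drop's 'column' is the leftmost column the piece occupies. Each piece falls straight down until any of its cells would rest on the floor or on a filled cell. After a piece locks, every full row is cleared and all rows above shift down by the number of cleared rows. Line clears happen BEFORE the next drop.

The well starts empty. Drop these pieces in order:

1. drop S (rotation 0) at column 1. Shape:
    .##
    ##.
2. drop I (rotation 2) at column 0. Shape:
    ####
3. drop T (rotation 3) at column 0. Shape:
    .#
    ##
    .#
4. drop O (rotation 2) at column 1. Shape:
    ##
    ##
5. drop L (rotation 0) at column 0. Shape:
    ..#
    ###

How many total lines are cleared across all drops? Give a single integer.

Answer: 1

Derivation:
Drop 1: S rot0 at col 1 lands with bottom-row=0; cleared 0 line(s) (total 0); column heights now [0 1 2 2], max=2
Drop 2: I rot2 at col 0 lands with bottom-row=2; cleared 1 line(s) (total 1); column heights now [0 1 2 2], max=2
Drop 3: T rot3 at col 0 lands with bottom-row=1; cleared 0 line(s) (total 1); column heights now [3 4 2 2], max=4
Drop 4: O rot2 at col 1 lands with bottom-row=4; cleared 0 line(s) (total 1); column heights now [3 6 6 2], max=6
Drop 5: L rot0 at col 0 lands with bottom-row=6; cleared 0 line(s) (total 1); column heights now [7 7 8 2], max=8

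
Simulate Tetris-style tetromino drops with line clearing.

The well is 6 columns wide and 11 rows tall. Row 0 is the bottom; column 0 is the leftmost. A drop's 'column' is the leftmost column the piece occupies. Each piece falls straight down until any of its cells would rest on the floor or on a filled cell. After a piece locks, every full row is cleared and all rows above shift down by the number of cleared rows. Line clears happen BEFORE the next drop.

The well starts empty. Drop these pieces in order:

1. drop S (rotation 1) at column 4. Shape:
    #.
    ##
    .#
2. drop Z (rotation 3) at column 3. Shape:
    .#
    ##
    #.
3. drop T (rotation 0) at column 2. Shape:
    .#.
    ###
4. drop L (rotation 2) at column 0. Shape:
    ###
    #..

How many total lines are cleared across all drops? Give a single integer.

Drop 1: S rot1 at col 4 lands with bottom-row=0; cleared 0 line(s) (total 0); column heights now [0 0 0 0 3 2], max=3
Drop 2: Z rot3 at col 3 lands with bottom-row=2; cleared 0 line(s) (total 0); column heights now [0 0 0 4 5 2], max=5
Drop 3: T rot0 at col 2 lands with bottom-row=5; cleared 0 line(s) (total 0); column heights now [0 0 6 7 6 2], max=7
Drop 4: L rot2 at col 0 lands with bottom-row=5; cleared 0 line(s) (total 0); column heights now [7 7 7 7 6 2], max=7

Answer: 0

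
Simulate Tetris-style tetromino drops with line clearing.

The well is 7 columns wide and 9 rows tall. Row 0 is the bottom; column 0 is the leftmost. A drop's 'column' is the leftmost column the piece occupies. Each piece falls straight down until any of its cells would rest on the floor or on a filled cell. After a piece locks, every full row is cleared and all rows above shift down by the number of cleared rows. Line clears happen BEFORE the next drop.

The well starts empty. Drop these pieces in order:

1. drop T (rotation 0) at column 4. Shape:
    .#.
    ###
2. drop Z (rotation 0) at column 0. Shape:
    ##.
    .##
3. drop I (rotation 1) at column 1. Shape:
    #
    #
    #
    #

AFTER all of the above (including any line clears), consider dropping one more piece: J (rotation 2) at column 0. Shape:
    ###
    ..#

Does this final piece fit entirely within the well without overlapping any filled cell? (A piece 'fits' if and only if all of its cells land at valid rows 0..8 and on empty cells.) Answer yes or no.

Drop 1: T rot0 at col 4 lands with bottom-row=0; cleared 0 line(s) (total 0); column heights now [0 0 0 0 1 2 1], max=2
Drop 2: Z rot0 at col 0 lands with bottom-row=0; cleared 0 line(s) (total 0); column heights now [2 2 1 0 1 2 1], max=2
Drop 3: I rot1 at col 1 lands with bottom-row=2; cleared 0 line(s) (total 0); column heights now [2 6 1 0 1 2 1], max=6
Test piece J rot2 at col 0 (width 3): heights before test = [2 6 1 0 1 2 1]; fits = True

Answer: yes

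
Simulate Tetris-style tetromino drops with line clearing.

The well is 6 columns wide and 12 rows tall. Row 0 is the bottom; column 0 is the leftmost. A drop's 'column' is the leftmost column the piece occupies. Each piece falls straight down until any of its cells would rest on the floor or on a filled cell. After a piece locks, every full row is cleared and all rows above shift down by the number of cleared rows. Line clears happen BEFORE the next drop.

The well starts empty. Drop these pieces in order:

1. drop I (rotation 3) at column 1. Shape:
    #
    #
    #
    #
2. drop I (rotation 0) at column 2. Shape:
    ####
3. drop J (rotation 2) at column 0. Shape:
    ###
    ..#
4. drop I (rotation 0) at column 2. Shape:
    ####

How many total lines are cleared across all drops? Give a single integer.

Answer: 0

Derivation:
Drop 1: I rot3 at col 1 lands with bottom-row=0; cleared 0 line(s) (total 0); column heights now [0 4 0 0 0 0], max=4
Drop 2: I rot0 at col 2 lands with bottom-row=0; cleared 0 line(s) (total 0); column heights now [0 4 1 1 1 1], max=4
Drop 3: J rot2 at col 0 lands with bottom-row=3; cleared 0 line(s) (total 0); column heights now [5 5 5 1 1 1], max=5
Drop 4: I rot0 at col 2 lands with bottom-row=5; cleared 0 line(s) (total 0); column heights now [5 5 6 6 6 6], max=6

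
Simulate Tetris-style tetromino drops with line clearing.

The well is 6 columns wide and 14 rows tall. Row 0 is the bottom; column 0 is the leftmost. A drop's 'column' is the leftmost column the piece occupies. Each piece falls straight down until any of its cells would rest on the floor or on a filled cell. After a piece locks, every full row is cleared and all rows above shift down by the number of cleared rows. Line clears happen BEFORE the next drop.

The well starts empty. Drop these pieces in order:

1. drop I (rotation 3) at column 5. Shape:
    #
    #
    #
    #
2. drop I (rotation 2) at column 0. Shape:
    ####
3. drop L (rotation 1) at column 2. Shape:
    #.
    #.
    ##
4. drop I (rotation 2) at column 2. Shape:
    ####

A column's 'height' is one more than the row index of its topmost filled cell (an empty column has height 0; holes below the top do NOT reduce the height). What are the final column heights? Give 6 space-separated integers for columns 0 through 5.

Answer: 1 1 5 5 5 5

Derivation:
Drop 1: I rot3 at col 5 lands with bottom-row=0; cleared 0 line(s) (total 0); column heights now [0 0 0 0 0 4], max=4
Drop 2: I rot2 at col 0 lands with bottom-row=0; cleared 0 line(s) (total 0); column heights now [1 1 1 1 0 4], max=4
Drop 3: L rot1 at col 2 lands with bottom-row=1; cleared 0 line(s) (total 0); column heights now [1 1 4 2 0 4], max=4
Drop 4: I rot2 at col 2 lands with bottom-row=4; cleared 0 line(s) (total 0); column heights now [1 1 5 5 5 5], max=5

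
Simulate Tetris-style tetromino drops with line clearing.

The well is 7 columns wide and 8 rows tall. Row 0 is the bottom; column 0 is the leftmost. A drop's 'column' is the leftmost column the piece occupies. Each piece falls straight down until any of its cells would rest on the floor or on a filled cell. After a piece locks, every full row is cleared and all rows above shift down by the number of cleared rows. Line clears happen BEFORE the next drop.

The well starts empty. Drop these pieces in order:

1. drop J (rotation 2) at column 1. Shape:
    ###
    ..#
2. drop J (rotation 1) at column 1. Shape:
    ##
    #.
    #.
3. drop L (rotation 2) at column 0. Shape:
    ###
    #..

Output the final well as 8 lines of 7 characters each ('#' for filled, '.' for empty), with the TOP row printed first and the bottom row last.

Drop 1: J rot2 at col 1 lands with bottom-row=0; cleared 0 line(s) (total 0); column heights now [0 2 2 2 0 0 0], max=2
Drop 2: J rot1 at col 1 lands with bottom-row=2; cleared 0 line(s) (total 0); column heights now [0 5 5 2 0 0 0], max=5
Drop 3: L rot2 at col 0 lands with bottom-row=4; cleared 0 line(s) (total 0); column heights now [6 6 6 2 0 0 0], max=6

Answer: .......
.......
###....
###....
.#.....
.#.....
.###...
...#...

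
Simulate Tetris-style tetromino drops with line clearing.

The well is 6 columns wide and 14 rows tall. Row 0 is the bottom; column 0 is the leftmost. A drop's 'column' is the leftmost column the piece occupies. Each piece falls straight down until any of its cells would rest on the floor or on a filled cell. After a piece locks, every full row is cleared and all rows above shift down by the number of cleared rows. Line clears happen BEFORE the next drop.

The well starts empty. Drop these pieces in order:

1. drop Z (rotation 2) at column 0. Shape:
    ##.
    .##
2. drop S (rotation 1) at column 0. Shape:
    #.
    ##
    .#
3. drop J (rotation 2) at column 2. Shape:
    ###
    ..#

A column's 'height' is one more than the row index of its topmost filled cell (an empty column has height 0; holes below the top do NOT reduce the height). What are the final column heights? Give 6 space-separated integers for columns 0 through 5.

Drop 1: Z rot2 at col 0 lands with bottom-row=0; cleared 0 line(s) (total 0); column heights now [2 2 1 0 0 0], max=2
Drop 2: S rot1 at col 0 lands with bottom-row=2; cleared 0 line(s) (total 0); column heights now [5 4 1 0 0 0], max=5
Drop 3: J rot2 at col 2 lands with bottom-row=0; cleared 0 line(s) (total 0); column heights now [5 4 2 2 2 0], max=5

Answer: 5 4 2 2 2 0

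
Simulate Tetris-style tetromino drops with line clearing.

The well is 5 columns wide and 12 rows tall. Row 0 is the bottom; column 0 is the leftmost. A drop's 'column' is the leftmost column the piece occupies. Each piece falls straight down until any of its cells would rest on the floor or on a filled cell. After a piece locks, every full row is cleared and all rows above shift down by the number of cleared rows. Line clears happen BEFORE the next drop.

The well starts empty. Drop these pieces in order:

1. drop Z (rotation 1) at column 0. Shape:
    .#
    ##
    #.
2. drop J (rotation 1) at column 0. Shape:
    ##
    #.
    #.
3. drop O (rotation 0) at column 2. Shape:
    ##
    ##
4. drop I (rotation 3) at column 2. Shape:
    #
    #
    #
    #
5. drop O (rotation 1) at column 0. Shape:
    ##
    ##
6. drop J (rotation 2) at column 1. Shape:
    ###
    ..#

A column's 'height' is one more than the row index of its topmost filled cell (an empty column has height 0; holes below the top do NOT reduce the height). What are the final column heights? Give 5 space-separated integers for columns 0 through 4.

Drop 1: Z rot1 at col 0 lands with bottom-row=0; cleared 0 line(s) (total 0); column heights now [2 3 0 0 0], max=3
Drop 2: J rot1 at col 0 lands with bottom-row=2; cleared 0 line(s) (total 0); column heights now [5 5 0 0 0], max=5
Drop 3: O rot0 at col 2 lands with bottom-row=0; cleared 0 line(s) (total 0); column heights now [5 5 2 2 0], max=5
Drop 4: I rot3 at col 2 lands with bottom-row=2; cleared 0 line(s) (total 0); column heights now [5 5 6 2 0], max=6
Drop 5: O rot1 at col 0 lands with bottom-row=5; cleared 0 line(s) (total 0); column heights now [7 7 6 2 0], max=7
Drop 6: J rot2 at col 1 lands with bottom-row=6; cleared 0 line(s) (total 0); column heights now [7 8 8 8 0], max=8

Answer: 7 8 8 8 0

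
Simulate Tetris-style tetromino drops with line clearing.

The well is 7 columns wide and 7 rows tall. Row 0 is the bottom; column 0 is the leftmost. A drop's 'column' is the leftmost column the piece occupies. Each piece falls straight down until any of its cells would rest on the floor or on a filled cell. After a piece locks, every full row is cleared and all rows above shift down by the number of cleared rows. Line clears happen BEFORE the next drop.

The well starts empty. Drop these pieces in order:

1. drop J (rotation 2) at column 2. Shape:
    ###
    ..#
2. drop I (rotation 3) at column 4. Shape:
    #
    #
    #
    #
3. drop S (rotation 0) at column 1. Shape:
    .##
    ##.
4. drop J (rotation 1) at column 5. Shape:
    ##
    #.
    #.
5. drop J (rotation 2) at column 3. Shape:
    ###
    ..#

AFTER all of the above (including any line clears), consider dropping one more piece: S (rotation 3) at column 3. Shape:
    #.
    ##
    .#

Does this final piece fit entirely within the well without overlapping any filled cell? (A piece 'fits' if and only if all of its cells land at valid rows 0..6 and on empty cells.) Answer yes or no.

Answer: no

Derivation:
Drop 1: J rot2 at col 2 lands with bottom-row=0; cleared 0 line(s) (total 0); column heights now [0 0 2 2 2 0 0], max=2
Drop 2: I rot3 at col 4 lands with bottom-row=2; cleared 0 line(s) (total 0); column heights now [0 0 2 2 6 0 0], max=6
Drop 3: S rot0 at col 1 lands with bottom-row=2; cleared 0 line(s) (total 0); column heights now [0 3 4 4 6 0 0], max=6
Drop 4: J rot1 at col 5 lands with bottom-row=0; cleared 0 line(s) (total 0); column heights now [0 3 4 4 6 3 3], max=6
Drop 5: J rot2 at col 3 lands with bottom-row=5; cleared 0 line(s) (total 0); column heights now [0 3 4 7 7 7 3], max=7
Test piece S rot3 at col 3 (width 2): heights before test = [0 3 4 7 7 7 3]; fits = False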